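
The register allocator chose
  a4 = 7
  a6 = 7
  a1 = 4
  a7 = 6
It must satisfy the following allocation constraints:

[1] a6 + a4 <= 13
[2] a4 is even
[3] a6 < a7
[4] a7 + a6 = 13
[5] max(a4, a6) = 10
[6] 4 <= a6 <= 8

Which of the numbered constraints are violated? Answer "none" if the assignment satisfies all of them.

Constraints 1, 2, 3, and 5 are violated.

[1] a6 + a4 = 7 + 7 = 14; 14 > 13, bound 13 not met — violated.
[2] a4 = 7 is odd — violated.
[3] a6 = 7, a7 = 6; 7 ≥ 6 (want <) — violated.
[4] a7 + a6 = 6 + 7 = 13 — OK.
[5] max(7, 7) = 7, not 10 — violated.
[6] a6 = 7 lies in [4, 8] — OK.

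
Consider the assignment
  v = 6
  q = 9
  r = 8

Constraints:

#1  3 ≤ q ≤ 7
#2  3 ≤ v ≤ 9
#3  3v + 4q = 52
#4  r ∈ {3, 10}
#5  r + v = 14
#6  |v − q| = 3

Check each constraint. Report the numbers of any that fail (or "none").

Constraints 1, 3, and 4 are violated.

#1 q = 9 is outside [3, 7]  no
#2 v = 6 lies in [3, 9]  yes
#3 3v + 4q = 3(6) + 4(9) = 54, not 52  no
#4 r = 8 is not in {3, 10}  no
#5 r + v = 8 + 6 = 14  yes
#6 |6 − 9| = 3  yes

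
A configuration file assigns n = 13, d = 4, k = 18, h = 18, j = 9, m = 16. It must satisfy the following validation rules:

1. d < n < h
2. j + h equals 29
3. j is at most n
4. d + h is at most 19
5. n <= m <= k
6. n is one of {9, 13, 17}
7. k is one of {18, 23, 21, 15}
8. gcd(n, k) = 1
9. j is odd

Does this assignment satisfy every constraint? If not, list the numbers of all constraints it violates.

1. values 4 < 13 < 18  ✔
2. j + h = 9 + 18 = 27, not 29  ✘
3. j = 9, n = 13; 9 ≤ 13  ✔
4. d + h = 4 + 18 = 22; 22 > 19, bound 19 not met  ✘
5. values 13 <= 16 <= 18  ✔
6. n = 13 is in {9, 13, 17}  ✔
7. k = 18 is in {18, 23, 21, 15}  ✔
8. gcd(13, 18) = 1  ✔
9. j = 9 is odd  ✔

The assignment fails constraints 2, 4.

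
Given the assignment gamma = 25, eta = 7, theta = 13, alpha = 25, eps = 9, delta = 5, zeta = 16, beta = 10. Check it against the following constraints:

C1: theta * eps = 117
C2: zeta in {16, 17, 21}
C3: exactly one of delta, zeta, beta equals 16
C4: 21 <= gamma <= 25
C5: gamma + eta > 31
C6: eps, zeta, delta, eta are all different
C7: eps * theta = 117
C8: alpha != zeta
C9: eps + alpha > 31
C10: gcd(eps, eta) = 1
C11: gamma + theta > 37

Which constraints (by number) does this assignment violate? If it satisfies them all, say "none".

C1: theta * eps = 13 * 9 = 117  true
C2: zeta = 16 is in {16, 17, 21}  true
C3: delta=5, zeta=16, beta=10; 1 of them equals 16  true
C4: gamma = 25 lies in [21, 25]  true
C5: gamma + eta = 25 + 7 = 32; 32 > 31  true
C6: values 9, 16, 5, 7 are pairwise distinct  true
C7: eps * theta = 9 * 13 = 117  true
C8: alpha = 25, zeta = 16; distinct  true
C9: eps + alpha = 9 + 25 = 34; 34 > 31  true
C10: gcd(9, 7) = 1  true
C11: gamma + theta = 25 + 13 = 38; 38 > 37  true

Yes — all constraints hold.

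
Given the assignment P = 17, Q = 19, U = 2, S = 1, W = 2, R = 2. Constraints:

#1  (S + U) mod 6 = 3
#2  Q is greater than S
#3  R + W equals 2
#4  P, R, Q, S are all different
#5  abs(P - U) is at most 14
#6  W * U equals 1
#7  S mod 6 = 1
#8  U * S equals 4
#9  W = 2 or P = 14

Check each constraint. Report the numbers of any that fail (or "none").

No — constraints 3, 5, 6, 8 are not satisfied.

#1 S + U = 3; 3 mod 6 = 3  OK
#2 Q = 19, S = 1; 19 > 1  OK
#3 R + W = 2 + 2 = 4, not 2  FAIL
#4 values 17, 2, 19, 1 are pairwise distinct  OK
#5 abs(17 - 2) = 15; 15 > 14, exceeds bound 14  FAIL
#6 W * U = 2 * 2 = 4, not 1  FAIL
#7 1 mod 6 = 1  OK
#8 U * S = 2 * 1 = 2, not 4  FAIL
#9 W = 2 = 2 (first disjunct)  OK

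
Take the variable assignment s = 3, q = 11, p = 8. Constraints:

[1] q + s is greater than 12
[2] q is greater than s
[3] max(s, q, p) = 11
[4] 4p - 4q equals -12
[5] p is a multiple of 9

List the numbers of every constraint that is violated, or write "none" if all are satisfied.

Constraint 5 does not hold.

[1] q + s = 11 + 3 = 14; 14 > 12 — holds.
[2] q = 11, s = 3; 11 > 3 — holds.
[3] max(3, 11, 8) = 11 — holds.
[4] 4p - 4q = 4(8) - 4(11) = -12 — holds.
[5] 8 = 9*0 + 8, so 9 does not divide 8 — fails.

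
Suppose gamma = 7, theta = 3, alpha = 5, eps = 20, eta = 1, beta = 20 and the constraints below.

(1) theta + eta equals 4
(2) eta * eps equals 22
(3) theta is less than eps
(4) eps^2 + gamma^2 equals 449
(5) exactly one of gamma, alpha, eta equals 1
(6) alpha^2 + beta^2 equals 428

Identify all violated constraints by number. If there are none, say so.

Constraints 2 and 6 do not hold.

(1) theta + eta = 3 + 1 = 4  ✓
(2) eta * eps = 1 * 20 = 20, not 22  ✗
(3) theta = 3, eps = 20; 3 < 20  ✓
(4) eps^2 + gamma^2 = 20^2 + 7^2 = 400 + 49 = 449  ✓
(5) gamma=7, alpha=5, eta=1; 1 of them equals 1  ✓
(6) alpha^2 + beta^2 = 5^2 + 20^2 = 25 + 400 = 425, not 428  ✗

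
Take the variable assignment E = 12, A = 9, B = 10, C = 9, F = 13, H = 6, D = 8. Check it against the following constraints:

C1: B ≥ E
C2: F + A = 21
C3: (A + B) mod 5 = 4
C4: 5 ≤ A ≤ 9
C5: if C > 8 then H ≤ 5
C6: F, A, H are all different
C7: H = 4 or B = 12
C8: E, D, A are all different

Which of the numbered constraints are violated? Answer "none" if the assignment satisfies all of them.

Constraints 1, 2, 5, and 7 do not hold.

C1: B = 10, E = 12; 10 < 12 (want ≥)  false
C2: F + A = 13 + 9 = 22, not 21  false
C3: A + B = 19; 19 mod 5 = 4  true
C4: A = 9 lies in [5, 9]  true
C5: C = 9 > 8, so we need H ≤ 5; but H = 6 > 5  false
C6: values 13, 9, 6 are pairwise distinct  true
C7: H = 6 ≠ 4 and B = 10 ≠ 12; both disjuncts false  false
C8: values 12, 8, 9 are pairwise distinct  true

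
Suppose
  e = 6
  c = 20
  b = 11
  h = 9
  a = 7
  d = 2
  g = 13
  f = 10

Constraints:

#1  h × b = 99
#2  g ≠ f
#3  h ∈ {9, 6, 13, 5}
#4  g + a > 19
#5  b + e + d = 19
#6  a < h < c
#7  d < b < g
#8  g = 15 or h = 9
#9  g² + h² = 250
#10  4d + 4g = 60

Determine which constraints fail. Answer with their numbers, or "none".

The assignment satisfies every constraint.

#1 h × b = 9 × 11 = 99 — OK.
#2 g = 13, f = 10; distinct — OK.
#3 h = 9 is in {9, 6, 13, 5} — OK.
#4 g + a = 13 + 7 = 20; 20 > 19 — OK.
#5 b + e + d = 11 + 6 + 2 = 19 — OK.
#6 values 7 < 9 < 20 — OK.
#7 values 2 < 11 < 13 — OK.
#8 g = 13 ≠ 15, but h = 9 = 9 (second disjunct) — OK.
#9 g² + h² = 13² + 9² = 169 + 81 = 250 — OK.
#10 4d + 4g = 4(2) + 4(13) = 60 — OK.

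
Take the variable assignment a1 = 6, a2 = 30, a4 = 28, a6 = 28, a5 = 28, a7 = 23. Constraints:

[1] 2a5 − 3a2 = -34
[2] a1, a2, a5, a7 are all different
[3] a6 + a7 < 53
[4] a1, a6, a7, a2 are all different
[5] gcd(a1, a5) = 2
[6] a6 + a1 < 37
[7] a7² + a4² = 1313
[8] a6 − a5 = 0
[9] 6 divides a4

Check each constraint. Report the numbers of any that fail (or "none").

Constraint 9 is violated.

[1] 2a5 − 3a2 = 2(28) − 3(30) = -34 — OK.
[2] values 6, 30, 28, 23 are pairwise distinct — OK.
[3] a6 + a7 = 28 + 23 = 51; 51 < 53 — OK.
[4] values 6, 28, 23, 30 are pairwise distinct — OK.
[5] gcd(6, 28) = 2 — OK.
[6] a6 + a1 = 28 + 6 = 34; 34 < 37 — OK.
[7] a7² + a4² = 23² + 28² = 529 + 784 = 1313 — OK.
[8] a6 − a5 = 28 − 28 = 0 — OK.
[9] 28 = 6×4 + 4, so 6 does not divide 28 — violated.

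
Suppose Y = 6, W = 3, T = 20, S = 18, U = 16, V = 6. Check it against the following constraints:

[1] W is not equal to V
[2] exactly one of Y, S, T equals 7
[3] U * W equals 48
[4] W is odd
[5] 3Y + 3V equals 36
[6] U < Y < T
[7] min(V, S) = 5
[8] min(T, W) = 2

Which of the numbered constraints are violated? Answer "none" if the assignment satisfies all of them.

Violated: 2, 6, 7, 8.

[1] W = 3, V = 6; distinct  true
[2] Y=6, S=18, T=20; 0 of them equal 7, not exactly one  false
[3] U * W = 16 * 3 = 48  true
[4] W = 3 is odd  true
[5] 3Y + 3V = 3(6) + 3(6) = 36  true
[6] values 16, 6, 20; U = 16 is not < Y = 6  false
[7] min(6, 18) = 6, not 5  false
[8] min(20, 3) = 3, not 2  false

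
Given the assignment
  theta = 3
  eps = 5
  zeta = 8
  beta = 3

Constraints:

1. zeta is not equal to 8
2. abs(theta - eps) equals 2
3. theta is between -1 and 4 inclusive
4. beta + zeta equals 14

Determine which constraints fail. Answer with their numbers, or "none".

1. zeta = 8, but 8 is required to differ — does not hold.
2. abs(3 - 5) = 2 — holds.
3. theta = 3 lies in [-1, 4] — holds.
4. beta + zeta = 3 + 8 = 11, not 14 — does not hold.

Violated: 1 and 4.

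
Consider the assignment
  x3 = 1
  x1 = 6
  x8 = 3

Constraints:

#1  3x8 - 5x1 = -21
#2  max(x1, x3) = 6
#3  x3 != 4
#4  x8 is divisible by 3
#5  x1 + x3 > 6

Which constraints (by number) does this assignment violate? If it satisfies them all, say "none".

#1 3x8 - 5x1 = 3(3) - 5(6) = -21  ✓
#2 max(6, 1) = 6  ✓
#3 x3 = 1, and 1 ≠ 4  ✓
#4 3 / 3 = 1, so 3 divides 3  ✓
#5 x1 + x3 = 6 + 1 = 7; 7 > 6  ✓

Yes — all constraints hold.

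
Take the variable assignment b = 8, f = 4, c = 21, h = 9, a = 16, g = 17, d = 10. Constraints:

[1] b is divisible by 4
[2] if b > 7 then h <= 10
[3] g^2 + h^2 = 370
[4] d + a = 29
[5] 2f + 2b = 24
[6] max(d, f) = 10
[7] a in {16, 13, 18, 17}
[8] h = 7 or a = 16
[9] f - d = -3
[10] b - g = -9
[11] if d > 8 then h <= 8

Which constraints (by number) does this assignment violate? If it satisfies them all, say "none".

[1] 8 / 4 = 2, so 4 divides 8  yes
[2] b = 8 > 7, so we need h ≤ 10; h = 9 ≤ 10  yes
[3] g^2 + h^2 = 17^2 + 9^2 = 289 + 81 = 370  yes
[4] d + a = 10 + 16 = 26, not 29  no
[5] 2f + 2b = 2(4) + 2(8) = 24  yes
[6] max(10, 4) = 10  yes
[7] a = 16 is in {16, 13, 18, 17}  yes
[8] h = 9 ≠ 7, but a = 16 = 16 (second disjunct)  yes
[9] f - d = 4 - 10 = -6, not -3  no
[10] b - g = 8 - 17 = -9  yes
[11] d = 10 > 8, so we need h ≤ 8; but h = 9 > 8  no

Violated: 4, 9, and 11.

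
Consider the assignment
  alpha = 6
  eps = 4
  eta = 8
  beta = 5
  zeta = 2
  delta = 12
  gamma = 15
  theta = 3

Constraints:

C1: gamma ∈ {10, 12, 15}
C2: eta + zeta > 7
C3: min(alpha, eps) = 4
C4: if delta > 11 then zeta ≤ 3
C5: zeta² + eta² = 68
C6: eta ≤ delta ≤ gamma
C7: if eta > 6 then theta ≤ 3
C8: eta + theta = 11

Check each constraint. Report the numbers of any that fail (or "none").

All constraints are satisfied.

C1: gamma = 15 is in {10, 12, 15} — satisfied.
C2: eta + zeta = 8 + 2 = 10; 10 > 7 — satisfied.
C3: min(6, 4) = 4 — satisfied.
C4: delta = 12 > 11, so we need zeta ≤ 3; zeta = 2 ≤ 3 — satisfied.
C5: zeta² + eta² = 2² + 8² = 4 + 64 = 68 — satisfied.
C6: values 8 ≤ 12 ≤ 15 — satisfied.
C7: eta = 8 > 6, so we need theta ≤ 3; theta = 3 ≤ 3 — satisfied.
C8: eta + theta = 8 + 3 = 11 — satisfied.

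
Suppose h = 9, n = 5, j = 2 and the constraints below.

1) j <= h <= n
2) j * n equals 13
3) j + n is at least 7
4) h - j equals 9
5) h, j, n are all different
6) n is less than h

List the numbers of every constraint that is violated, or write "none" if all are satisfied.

Constraints 1, 2, 4 do not hold.

1) values 2, 9, 5; h = 9 is not <= n = 5 — fails.
2) j * n = 2 * 5 = 10, not 13 — fails.
3) j + n = 2 + 5 = 7; 7 ≥ 7 — holds.
4) h - j = 9 - 2 = 7, not 9 — fails.
5) values 9, 2, 5 are pairwise distinct — holds.
6) n = 5, h = 9; 5 < 9 — holds.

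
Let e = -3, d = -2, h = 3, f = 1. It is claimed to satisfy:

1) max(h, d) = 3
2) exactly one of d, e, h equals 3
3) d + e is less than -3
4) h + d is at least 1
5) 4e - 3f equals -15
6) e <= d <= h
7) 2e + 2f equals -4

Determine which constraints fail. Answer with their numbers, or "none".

1) max(3, -2) = 3 — holds.
2) d=-2, e=-3, h=3; 1 of them equals 3 — holds.
3) d + e = -2 + (-3) = -5; -5 < -3 — holds.
4) h + d = 3 + (-2) = 1; 1 ≥ 1 — holds.
5) 4e - 3f = 4(-3) - 3(1) = -15 — holds.
6) values -3 <= -2 <= 3 — holds.
7) 2e + 2f = 2(-3) + 2(1) = -4 — holds.

All constraints are satisfied.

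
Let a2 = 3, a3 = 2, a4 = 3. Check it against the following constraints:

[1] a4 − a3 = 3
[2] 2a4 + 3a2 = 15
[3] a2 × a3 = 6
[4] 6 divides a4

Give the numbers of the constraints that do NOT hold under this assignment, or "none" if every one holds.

The assignment fails constraints 1 and 4.

[1] a4 − a3 = 3 − 2 = 1, not 3  ✘
[2] 2a4 + 3a2 = 2(3) + 3(3) = 15  ✔
[3] a2 × a3 = 3 × 2 = 6  ✔
[4] 3 = 6×0 + 3, so 6 does not divide 3  ✘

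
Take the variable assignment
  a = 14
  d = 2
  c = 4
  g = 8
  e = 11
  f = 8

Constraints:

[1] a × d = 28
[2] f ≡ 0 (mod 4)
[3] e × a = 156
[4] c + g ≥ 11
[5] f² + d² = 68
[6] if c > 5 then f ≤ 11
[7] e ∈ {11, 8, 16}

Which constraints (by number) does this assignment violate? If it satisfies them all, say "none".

Constraint 3 does not hold.

[1] a × d = 14 × 2 = 28  ✓
[2] 8 mod 4 = 0  ✓
[3] e × a = 11 × 14 = 154, not 156  ✗
[4] c + g = 4 + 8 = 12; 12 ≥ 11  ✓
[5] f² + d² = 8² + 2² = 64 + 4 = 68  ✓
[6] c = 4, not > 5; antecedent false, conditional vacuously true  ✓
[7] e = 11 is in {11, 8, 16}  ✓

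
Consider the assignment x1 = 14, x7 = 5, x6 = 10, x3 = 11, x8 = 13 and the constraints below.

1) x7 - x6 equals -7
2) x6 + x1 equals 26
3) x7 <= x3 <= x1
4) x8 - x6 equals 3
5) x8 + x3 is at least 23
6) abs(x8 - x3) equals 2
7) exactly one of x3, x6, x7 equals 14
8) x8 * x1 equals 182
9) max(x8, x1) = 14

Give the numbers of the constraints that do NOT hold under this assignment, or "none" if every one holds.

No — constraints 1, 2, and 7 are not satisfied.

1) x7 - x6 = 5 - 10 = -5, not -7 — fails.
2) x6 + x1 = 10 + 14 = 24, not 26 — fails.
3) values 5 <= 11 <= 14 — holds.
4) x8 - x6 = 13 - 10 = 3 — holds.
5) x8 + x3 = 13 + 11 = 24; 24 ≥ 23 — holds.
6) abs(13 - 11) = 2 — holds.
7) x3=11, x6=10, x7=5; 0 of them equal 14, not exactly one — fails.
8) x8 * x1 = 13 * 14 = 182 — holds.
9) max(13, 14) = 14 — holds.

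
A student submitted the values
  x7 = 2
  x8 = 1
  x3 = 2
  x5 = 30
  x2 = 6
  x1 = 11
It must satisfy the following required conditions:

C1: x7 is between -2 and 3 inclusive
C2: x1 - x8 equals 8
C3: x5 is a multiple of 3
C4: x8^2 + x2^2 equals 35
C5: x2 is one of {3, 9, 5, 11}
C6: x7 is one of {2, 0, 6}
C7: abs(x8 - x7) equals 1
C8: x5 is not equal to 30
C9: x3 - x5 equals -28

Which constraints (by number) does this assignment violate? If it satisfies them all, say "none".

No — constraints 2, 4, 5, and 8 are not satisfied.

C1: x7 = 2 lies in [-2, 3]  holds
C2: x1 - x8 = 11 - 1 = 10, not 8  fails
C3: 30 / 3 = 10, so 3 divides 30  holds
C4: x8^2 + x2^2 = 1^2 + 6^2 = 1 + 36 = 37, not 35  fails
C5: x2 = 6 is not in {3, 9, 5, 11}  fails
C6: x7 = 2 is in {2, 0, 6}  holds
C7: abs(1 - 2) = 1  holds
C8: x5 = 30, but 30 is required to differ  fails
C9: x3 - x5 = 2 - 30 = -28  holds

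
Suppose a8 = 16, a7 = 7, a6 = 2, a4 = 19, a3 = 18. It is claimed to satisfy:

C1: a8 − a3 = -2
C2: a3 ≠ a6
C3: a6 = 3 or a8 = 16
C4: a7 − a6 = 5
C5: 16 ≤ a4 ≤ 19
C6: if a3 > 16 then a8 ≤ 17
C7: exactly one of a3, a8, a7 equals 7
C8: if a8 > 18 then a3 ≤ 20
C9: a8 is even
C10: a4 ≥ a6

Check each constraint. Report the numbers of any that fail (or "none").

No violations.

C1: a8 − a3 = 16 − 18 = -2  true
C2: a3 = 18, a6 = 2; distinct  true
C3: a6 = 2 ≠ 3, but a8 = 16 = 16 (second disjunct)  true
C4: a7 − a6 = 7 − 2 = 5  true
C5: a4 = 19 lies in [16, 19]  true
C6: a3 = 18 > 16, so we need a8 ≤ 17; a8 = 16 ≤ 17  true
C7: a3=18, a8=16, a7=7; 1 of them equals 7  true
C8: a8 = 16, not > 18; antecedent false, conditional vacuously true  true
C9: a8 = 16 is even  true
C10: a4 = 19, a6 = 2; 19 ≥ 2  true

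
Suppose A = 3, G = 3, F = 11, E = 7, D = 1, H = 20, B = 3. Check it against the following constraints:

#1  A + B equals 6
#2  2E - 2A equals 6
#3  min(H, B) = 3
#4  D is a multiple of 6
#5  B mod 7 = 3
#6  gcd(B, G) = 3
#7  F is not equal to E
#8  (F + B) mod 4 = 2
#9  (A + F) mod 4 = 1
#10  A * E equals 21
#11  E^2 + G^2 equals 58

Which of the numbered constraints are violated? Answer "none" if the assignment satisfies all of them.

#1 A + B = 3 + 3 = 6 — holds.
#2 2E - 2A = 2(7) - 2(3) = 8, not 6 — does not hold.
#3 min(20, 3) = 3 — holds.
#4 1 = 6*0 + 1, so 6 does not divide 1 — does not hold.
#5 3 mod 7 = 3 — holds.
#6 gcd(3, 3) = 3 — holds.
#7 F = 11, E = 7; distinct — holds.
#8 F + B = 14; 14 mod 4 = 2 — holds.
#9 A + F = 14; 14 mod 4 = 2, not 1 — does not hold.
#10 A * E = 3 * 7 = 21 — holds.
#11 E^2 + G^2 = 7^2 + 3^2 = 49 + 9 = 58 — holds.

No — constraints 2, 4, 9 are not satisfied.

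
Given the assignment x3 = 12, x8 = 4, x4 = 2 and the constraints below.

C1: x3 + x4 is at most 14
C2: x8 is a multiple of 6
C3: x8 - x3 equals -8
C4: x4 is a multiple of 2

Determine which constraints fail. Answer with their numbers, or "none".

Constraint 2 is violated.

C1: x3 + x4 = 12 + 2 = 14; 14 ≤ 14 — holds.
C2: 4 = 6*0 + 4, so 6 does not divide 4 — fails.
C3: x8 - x3 = 4 - 12 = -8 — holds.
C4: 2 / 2 = 1, so 2 divides 2 — holds.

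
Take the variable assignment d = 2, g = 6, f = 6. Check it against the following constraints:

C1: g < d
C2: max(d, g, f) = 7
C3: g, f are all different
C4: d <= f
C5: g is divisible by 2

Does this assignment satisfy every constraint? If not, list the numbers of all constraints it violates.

C1: g = 6, d = 2; 6 ≥ 2 (want <)  no
C2: max(2, 6, 6) = 6, not 7  no
C3: g = f = 6, not all different  no
C4: d = 2, f = 6; 2 ≤ 6  yes
C5: 6 / 2 = 3, so 2 divides 6  yes

Constraints 1, 2, and 3 do not hold.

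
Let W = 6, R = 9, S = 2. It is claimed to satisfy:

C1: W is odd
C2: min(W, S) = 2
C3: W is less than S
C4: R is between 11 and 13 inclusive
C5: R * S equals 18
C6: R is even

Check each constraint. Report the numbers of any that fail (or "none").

C1: W = 6 is even — does not hold.
C2: min(6, 2) = 2 — holds.
C3: W = 6, S = 2; 6 ≥ 2 (want <) — does not hold.
C4: R = 9 is outside [11, 13] — does not hold.
C5: R * S = 9 * 2 = 18 — holds.
C6: R = 9 is odd — does not hold.

Constraints 1, 3, 4, and 6 do not hold.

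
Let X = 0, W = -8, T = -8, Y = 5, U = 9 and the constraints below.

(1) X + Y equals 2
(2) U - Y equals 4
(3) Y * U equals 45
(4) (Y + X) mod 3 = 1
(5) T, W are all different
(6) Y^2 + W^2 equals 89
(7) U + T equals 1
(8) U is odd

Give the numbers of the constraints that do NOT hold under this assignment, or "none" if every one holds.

(1) X + Y = 0 + 5 = 5, not 2 — violated.
(2) U - Y = 9 - 5 = 4 — OK.
(3) Y * U = 5 * 9 = 45 — OK.
(4) Y + X = 5; 5 mod 3 = 2, not 1 — violated.
(5) T = W = -8, not all different — violated.
(6) Y^2 + W^2 = 5^2 + (-8)^2 = 25 + 64 = 89 — OK.
(7) U + T = 9 + (-8) = 1 — OK.
(8) U = 9 is odd — OK.

The assignment fails constraints 1, 4, 5.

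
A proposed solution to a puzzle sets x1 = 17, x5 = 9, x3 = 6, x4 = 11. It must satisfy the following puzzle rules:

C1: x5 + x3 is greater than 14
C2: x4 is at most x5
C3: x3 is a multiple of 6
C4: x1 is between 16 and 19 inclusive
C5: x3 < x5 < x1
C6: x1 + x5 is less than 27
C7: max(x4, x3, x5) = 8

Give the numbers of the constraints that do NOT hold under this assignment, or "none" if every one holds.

C1: x5 + x3 = 9 + 6 = 15; 15 > 14  yes
C2: x4 = 11, x5 = 9; 11 > 9 (want ≤)  no
C3: 6 / 6 = 1, so 6 divides 6  yes
C4: x1 = 17 lies in [16, 19]  yes
C5: values 6 < 9 < 17  yes
C6: x1 + x5 = 17 + 9 = 26; 26 < 27  yes
C7: max(11, 6, 9) = 11, not 8  no

No — constraints 2, 7 are not satisfied.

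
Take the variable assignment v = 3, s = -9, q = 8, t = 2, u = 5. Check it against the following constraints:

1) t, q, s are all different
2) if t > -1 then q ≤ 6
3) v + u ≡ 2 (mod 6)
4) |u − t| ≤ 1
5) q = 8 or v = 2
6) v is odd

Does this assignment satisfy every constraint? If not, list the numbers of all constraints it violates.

Constraints 2 and 4 are violated.

1) values 2, 8, -9 are pairwise distinct — holds.
2) t = 2 > -1, so we need q ≤ 6; but q = 8 > 6 — fails.
3) v + u = 8; 8 mod 6 = 2 — holds.
4) |5 − 2| = 3; 3 > 1, exceeds bound 1 — fails.
5) q = 8 = 8 (first disjunct) — holds.
6) v = 3 is odd — holds.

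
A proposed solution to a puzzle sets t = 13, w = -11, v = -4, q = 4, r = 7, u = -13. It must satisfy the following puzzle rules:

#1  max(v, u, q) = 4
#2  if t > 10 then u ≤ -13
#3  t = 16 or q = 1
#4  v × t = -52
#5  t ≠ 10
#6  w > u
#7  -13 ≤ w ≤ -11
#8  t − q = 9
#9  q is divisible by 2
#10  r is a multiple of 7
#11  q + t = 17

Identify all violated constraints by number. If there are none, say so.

#1 max(-4, -13, 4) = 4 — satisfied.
#2 t = 13 > 10, so we need u ≤ -13; u = -13 ≤ -13 — satisfied.
#3 t = 13 ≠ 16 and q = 4 ≠ 1; both disjuncts false — violated.
#4 v × t = -4 × 13 = -52 — satisfied.
#5 t = 13, and 13 ≠ 10 — satisfied.
#6 w = -11, u = -13; -11 > -13 — satisfied.
#7 w = -11 lies in [-13, -11] — satisfied.
#8 t − q = 13 − 4 = 9 — satisfied.
#9 4 / 2 = 2, so 2 divides 4 — satisfied.
#10 7 / 7 = 1, so 7 divides 7 — satisfied.
#11 q + t = 4 + 13 = 17 — satisfied.

No — constraint 3 is not satisfied.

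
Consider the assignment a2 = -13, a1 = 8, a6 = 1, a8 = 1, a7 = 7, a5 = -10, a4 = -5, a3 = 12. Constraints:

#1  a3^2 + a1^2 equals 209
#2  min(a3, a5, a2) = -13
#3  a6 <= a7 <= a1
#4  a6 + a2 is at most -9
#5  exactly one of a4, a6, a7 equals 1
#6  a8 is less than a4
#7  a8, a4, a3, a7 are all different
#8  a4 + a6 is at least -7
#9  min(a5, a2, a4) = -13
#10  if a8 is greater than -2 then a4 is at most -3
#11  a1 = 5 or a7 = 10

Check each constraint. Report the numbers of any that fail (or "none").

Violated: 1, 6, 11.

#1 a3^2 + a1^2 = 12^2 + 8^2 = 144 + 64 = 208, not 209  no
#2 min(12, -10, -13) = -13  yes
#3 values 1 <= 7 <= 8  yes
#4 a6 + a2 = 1 + (-13) = -12; -12 ≤ -9  yes
#5 a4=-5, a6=1, a7=7; 1 of them equals 1  yes
#6 a8 = 1, a4 = -5; 1 ≥ -5 (want <)  no
#7 values 1, -5, 12, 7 are pairwise distinct  yes
#8 a4 + a6 = -5 + 1 = -4; -4 ≥ -7  yes
#9 min(-10, -13, -5) = -13  yes
#10 a8 = 1 > -2, so we need a4 ≤ -3; a4 = -5 ≤ -3  yes
#11 a1 = 8 ≠ 5 and a7 = 7 ≠ 10; both disjuncts false  no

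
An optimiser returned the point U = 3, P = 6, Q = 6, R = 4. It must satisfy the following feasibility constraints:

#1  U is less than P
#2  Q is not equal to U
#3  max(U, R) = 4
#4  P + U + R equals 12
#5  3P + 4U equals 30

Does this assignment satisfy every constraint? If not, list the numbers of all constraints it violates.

#1 U = 3, P = 6; 3 < 6 — satisfied.
#2 Q = 6, U = 3; distinct — satisfied.
#3 max(3, 4) = 4 — satisfied.
#4 P + U + R = 6 + 3 + 4 = 13, not 12 — violated.
#5 3P + 4U = 3(6) + 4(3) = 30 — satisfied.

The assignment fails constraint 4.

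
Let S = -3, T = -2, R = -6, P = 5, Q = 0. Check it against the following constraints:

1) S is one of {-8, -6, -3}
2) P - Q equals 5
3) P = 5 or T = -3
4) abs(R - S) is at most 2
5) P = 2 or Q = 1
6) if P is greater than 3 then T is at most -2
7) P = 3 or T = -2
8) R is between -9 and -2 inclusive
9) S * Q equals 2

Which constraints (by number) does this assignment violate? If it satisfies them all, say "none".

1) S = -3 is in {-8, -6, -3} — holds.
2) P - Q = 5 - 0 = 5 — holds.
3) P = 5 = 5 (first disjunct) — holds.
4) abs(-6 - (-3)) = 3; 3 > 2, exceeds bound 2 — does not hold.
5) P = 5 ≠ 2 and Q = 0 ≠ 1; both disjuncts false — does not hold.
6) P = 5 > 3, so we need T ≤ -2; T = -2 ≤ -2 — holds.
7) P = 5 ≠ 3, but T = -2 = -2 (second disjunct) — holds.
8) R = -6 lies in [-9, -2] — holds.
9) S * Q = -3 * 0 = 0, not 2 — does not hold.

Constraints 4, 5, and 9 are violated.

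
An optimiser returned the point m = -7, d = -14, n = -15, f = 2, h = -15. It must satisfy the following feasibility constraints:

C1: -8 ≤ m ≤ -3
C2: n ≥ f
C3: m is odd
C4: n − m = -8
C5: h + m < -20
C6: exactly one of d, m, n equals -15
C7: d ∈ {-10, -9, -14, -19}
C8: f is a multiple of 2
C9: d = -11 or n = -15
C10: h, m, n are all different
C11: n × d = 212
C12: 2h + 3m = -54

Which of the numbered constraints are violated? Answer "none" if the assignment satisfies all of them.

C1: m = -7 lies in [-8, -3] — holds.
C2: n = -15, f = 2; -15 < 2 (want ≥) — fails.
C3: m = -7 is odd — holds.
C4: n − m = -15 − (-7) = -8 — holds.
C5: h + m = -15 + (-7) = -22; -22 < -20 — holds.
C6: d=-14, m=-7, n=-15; 1 of them equals -15 — holds.
C7: d = -14 is in {-10, -9, -14, -19} — holds.
C8: 2 / 2 = 1, so 2 divides 2 — holds.
C9: d = -14 ≠ -11, but n = -15 = -15 (second disjunct) — holds.
C10: h = n = -15, not all different — fails.
C11: n × d = -15 × (-14) = 210, not 212 — fails.
C12: 2h + 3m = 2(-15) + 3(-7) = -51, not -54 — fails.

Violated: 2, 10, 11, and 12.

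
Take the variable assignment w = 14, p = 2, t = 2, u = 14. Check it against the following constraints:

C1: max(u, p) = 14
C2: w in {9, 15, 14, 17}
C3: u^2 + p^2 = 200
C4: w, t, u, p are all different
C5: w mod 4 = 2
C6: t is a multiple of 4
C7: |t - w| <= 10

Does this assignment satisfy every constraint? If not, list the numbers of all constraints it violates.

No — constraints 4, 6, and 7 are not satisfied.

C1: max(14, 2) = 14 — satisfied.
C2: w = 14 is in {9, 15, 14, 17} — satisfied.
C3: u^2 + p^2 = 14^2 + 2^2 = 196 + 4 = 200 — satisfied.
C4: w = u = 14, not all different — violated.
C5: 14 mod 4 = 2 — satisfied.
C6: 2 = 4*0 + 2, so 4 does not divide 2 — violated.
C7: |2 - 14| = 12; 12 > 10, exceeds bound 10 — violated.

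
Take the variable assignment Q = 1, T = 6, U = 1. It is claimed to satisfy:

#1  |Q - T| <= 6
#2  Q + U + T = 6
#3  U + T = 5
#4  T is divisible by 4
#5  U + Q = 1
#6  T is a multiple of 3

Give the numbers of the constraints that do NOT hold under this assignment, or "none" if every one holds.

No — constraints 2, 3, 4, and 5 are not satisfied.

#1 |1 - 6| = 5; 5 ≤ 6  true
#2 Q + U + T = 1 + 1 + 6 = 8, not 6  false
#3 U + T = 1 + 6 = 7, not 5  false
#4 6 = 4*1 + 2, so 4 does not divide 6  false
#5 U + Q = 1 + 1 = 2, not 1  false
#6 6 / 3 = 2, so 3 divides 6  true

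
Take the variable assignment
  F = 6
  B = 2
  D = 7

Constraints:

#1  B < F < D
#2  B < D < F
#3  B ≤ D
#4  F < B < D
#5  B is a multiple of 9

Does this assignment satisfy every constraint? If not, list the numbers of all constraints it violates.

The assignment fails constraints 2, 4, 5.

#1 values 2 < 6 < 7  OK
#2 values 2, 7, 6; D = 7 is not < F = 6  FAIL
#3 B = 2, D = 7; 2 ≤ 7  OK
#4 values 6, 2, 7; F = 6 is not < B = 2  FAIL
#5 2 = 9×0 + 2, so 9 does not divide 2  FAIL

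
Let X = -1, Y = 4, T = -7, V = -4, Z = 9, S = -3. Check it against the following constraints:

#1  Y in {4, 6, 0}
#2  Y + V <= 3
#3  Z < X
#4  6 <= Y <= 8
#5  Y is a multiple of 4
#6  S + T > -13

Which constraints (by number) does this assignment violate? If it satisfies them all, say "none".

No — constraints 3 and 4 are not satisfied.

#1 Y = 4 is in {4, 6, 0}  ✓
#2 Y + V = 4 + (-4) = 0; 0 ≤ 3  ✓
#3 Z = 9, X = -1; 9 ≥ -1 (want <)  ✗
#4 Y = 4 is outside [6, 8]  ✗
#5 4 / 4 = 1, so 4 divides 4  ✓
#6 S + T = -3 + (-7) = -10; -10 > -13  ✓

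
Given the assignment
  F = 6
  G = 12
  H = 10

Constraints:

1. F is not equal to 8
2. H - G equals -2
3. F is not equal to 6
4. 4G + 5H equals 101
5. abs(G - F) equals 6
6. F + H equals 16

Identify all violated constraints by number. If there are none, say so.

1. F = 6, and 6 ≠ 8  OK
2. H - G = 10 - 12 = -2  OK
3. F = 6, but 6 is required to differ  FAIL
4. 4G + 5H = 4(12) + 5(10) = 98, not 101  FAIL
5. abs(12 - 6) = 6  OK
6. F + H = 6 + 10 = 16  OK

Constraints 3 and 4 are violated.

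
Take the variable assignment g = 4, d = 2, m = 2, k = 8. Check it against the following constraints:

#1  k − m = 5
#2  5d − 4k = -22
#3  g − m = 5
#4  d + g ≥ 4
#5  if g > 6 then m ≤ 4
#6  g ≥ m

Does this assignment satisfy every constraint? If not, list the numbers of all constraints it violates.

#1 k − m = 8 − 2 = 6, not 5  false
#2 5d − 4k = 5(2) − 4(8) = -22  true
#3 g − m = 4 − 2 = 2, not 5  false
#4 d + g = 2 + 4 = 6; 6 ≥ 4  true
#5 g = 4, not > 6; antecedent false, conditional vacuously true  true
#6 g = 4, m = 2; 4 ≥ 2  true

No — constraints 1, 3 are not satisfied.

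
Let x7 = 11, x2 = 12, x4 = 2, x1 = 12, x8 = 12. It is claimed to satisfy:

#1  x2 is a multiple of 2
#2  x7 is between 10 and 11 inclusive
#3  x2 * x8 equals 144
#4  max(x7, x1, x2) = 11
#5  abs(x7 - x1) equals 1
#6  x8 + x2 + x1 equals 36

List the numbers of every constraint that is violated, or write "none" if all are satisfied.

No — constraint 4 is not satisfied.

#1 12 / 2 = 6, so 2 divides 12 — OK.
#2 x7 = 11 lies in [10, 11] — OK.
#3 x2 * x8 = 12 * 12 = 144 — OK.
#4 max(11, 12, 12) = 12, not 11 — violated.
#5 abs(11 - 12) = 1 — OK.
#6 x8 + x2 + x1 = 12 + 12 + 12 = 36 — OK.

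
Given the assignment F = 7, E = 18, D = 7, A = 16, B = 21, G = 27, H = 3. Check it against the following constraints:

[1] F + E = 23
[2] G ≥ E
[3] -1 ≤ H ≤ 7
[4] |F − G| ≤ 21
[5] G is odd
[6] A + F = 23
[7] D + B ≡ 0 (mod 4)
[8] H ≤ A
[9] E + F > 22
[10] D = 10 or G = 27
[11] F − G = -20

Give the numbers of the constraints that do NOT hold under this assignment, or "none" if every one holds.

[1] F + E = 7 + 18 = 25, not 23 — violated.
[2] G = 27, E = 18; 27 ≥ 18 — OK.
[3] H = 3 lies in [-1, 7] — OK.
[4] |7 − 27| = 20; 20 ≤ 21 — OK.
[5] G = 27 is odd — OK.
[6] A + F = 16 + 7 = 23 — OK.
[7] D + B = 28; 28 mod 4 = 0 — OK.
[8] H = 3, A = 16; 3 ≤ 16 — OK.
[9] E + F = 18 + 7 = 25; 25 > 22 — OK.
[10] D = 7 ≠ 10, but G = 27 = 27 (second disjunct) — OK.
[11] F − G = 7 − 27 = -20 — OK.

Constraint 1 is violated.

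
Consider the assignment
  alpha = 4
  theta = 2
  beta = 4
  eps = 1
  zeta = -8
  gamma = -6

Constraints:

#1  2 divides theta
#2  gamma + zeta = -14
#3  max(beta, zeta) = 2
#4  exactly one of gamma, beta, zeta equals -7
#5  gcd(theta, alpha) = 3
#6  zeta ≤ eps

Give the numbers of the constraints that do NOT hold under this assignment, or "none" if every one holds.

The assignment fails constraints 3, 4, and 5.

#1 2 / 2 = 1, so 2 divides 2  ✓
#2 gamma + zeta = -6 + (-8) = -14  ✓
#3 max(4, -8) = 4, not 2  ✗
#4 gamma=-6, beta=4, zeta=-8; 0 of them equal -7, not exactly one  ✗
#5 gcd(2, 4) = 2, not 3  ✗
#6 zeta = -8, eps = 1; -8 ≤ 1  ✓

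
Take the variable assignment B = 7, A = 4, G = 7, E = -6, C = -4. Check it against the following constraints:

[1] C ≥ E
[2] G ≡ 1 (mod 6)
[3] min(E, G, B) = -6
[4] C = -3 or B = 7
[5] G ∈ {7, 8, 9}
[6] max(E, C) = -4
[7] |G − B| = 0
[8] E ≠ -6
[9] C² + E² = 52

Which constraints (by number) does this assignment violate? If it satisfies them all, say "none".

[1] C = -4, E = -6; -4 ≥ -6 — holds.
[2] 7 mod 6 = 1 — holds.
[3] min(-6, 7, 7) = -6 — holds.
[4] C = -4 ≠ -3, but B = 7 = 7 (second disjunct) — holds.
[5] G = 7 is in {7, 8, 9} — holds.
[6] max(-6, -4) = -4 — holds.
[7] |7 − 7| = 0 — holds.
[8] E = -6, but -6 is required to differ — fails.
[9] C² + E² = (-4)² + (-6)² = 16 + 36 = 52 — holds.

No — constraint 8 is not satisfied.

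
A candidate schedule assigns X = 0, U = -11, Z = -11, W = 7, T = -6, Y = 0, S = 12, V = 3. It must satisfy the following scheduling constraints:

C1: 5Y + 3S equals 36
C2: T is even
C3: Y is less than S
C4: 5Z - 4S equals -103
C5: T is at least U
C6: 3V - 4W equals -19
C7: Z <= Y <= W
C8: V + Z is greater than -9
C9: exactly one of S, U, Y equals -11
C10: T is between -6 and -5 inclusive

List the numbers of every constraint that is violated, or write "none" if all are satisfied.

C1: 5Y + 3S = 5(0) + 3(12) = 36 — OK.
C2: T = -6 is even — OK.
C3: Y = 0, S = 12; 0 < 12 — OK.
C4: 5Z - 4S = 5(-11) - 4(12) = -103 — OK.
C5: T = -6, U = -11; -6 ≥ -11 — OK.
C6: 3V - 4W = 3(3) - 4(7) = -19 — OK.
C7: values -11 <= 0 <= 7 — OK.
C8: V + Z = 3 + (-11) = -8; -8 > -9 — OK.
C9: S=12, U=-11, Y=0; 1 of them equals -11 — OK.
C10: T = -6 lies in [-6, -5] — OK.

No violations.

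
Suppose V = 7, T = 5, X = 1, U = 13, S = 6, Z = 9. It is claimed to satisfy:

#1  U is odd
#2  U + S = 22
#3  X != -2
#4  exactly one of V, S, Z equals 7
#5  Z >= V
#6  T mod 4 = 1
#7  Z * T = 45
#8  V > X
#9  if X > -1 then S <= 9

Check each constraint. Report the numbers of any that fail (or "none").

Violated: 2.

#1 U = 13 is odd  true
#2 U + S = 13 + 6 = 19, not 22  false
#3 X = 1, and 1 ≠ -2  true
#4 V=7, S=6, Z=9; 1 of them equals 7  true
#5 Z = 9, V = 7; 9 ≥ 7  true
#6 5 mod 4 = 1  true
#7 Z * T = 9 * 5 = 45  true
#8 V = 7, X = 1; 7 > 1  true
#9 X = 1 > -1, so we need S ≤ 9; S = 6 ≤ 9  true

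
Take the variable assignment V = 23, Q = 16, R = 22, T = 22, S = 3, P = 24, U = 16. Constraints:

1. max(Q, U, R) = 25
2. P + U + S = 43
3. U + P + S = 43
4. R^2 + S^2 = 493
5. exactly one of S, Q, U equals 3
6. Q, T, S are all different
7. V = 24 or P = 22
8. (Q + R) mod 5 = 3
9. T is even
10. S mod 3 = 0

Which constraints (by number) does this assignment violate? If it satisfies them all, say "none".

Constraints 1, 7 are violated.

1. max(16, 16, 22) = 22, not 25 — violated.
2. P + U + S = 24 + 16 + 3 = 43 — satisfied.
3. U + P + S = 16 + 24 + 3 = 43 — satisfied.
4. R^2 + S^2 = 22^2 + 3^2 = 484 + 9 = 493 — satisfied.
5. S=3, Q=16, U=16; 1 of them equals 3 — satisfied.
6. values 16, 22, 3 are pairwise distinct — satisfied.
7. V = 23 ≠ 24 and P = 24 ≠ 22; both disjuncts false — violated.
8. Q + R = 38; 38 mod 5 = 3 — satisfied.
9. T = 22 is even — satisfied.
10. 3 mod 3 = 0 — satisfied.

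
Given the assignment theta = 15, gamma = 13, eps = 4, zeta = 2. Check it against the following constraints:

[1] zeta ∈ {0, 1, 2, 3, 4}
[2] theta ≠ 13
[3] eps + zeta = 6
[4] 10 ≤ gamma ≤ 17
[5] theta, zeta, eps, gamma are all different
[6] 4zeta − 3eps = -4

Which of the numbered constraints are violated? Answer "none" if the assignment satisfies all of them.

[1] zeta = 2 is in {0, 1, 2, 3, 4}  true
[2] theta = 15, and 15 ≠ 13  true
[3] eps + zeta = 4 + 2 = 6  true
[4] gamma = 13 lies in [10, 17]  true
[5] values 15, 2, 4, 13 are pairwise distinct  true
[6] 4zeta − 3eps = 4(2) − 3(4) = -4  true

No violations.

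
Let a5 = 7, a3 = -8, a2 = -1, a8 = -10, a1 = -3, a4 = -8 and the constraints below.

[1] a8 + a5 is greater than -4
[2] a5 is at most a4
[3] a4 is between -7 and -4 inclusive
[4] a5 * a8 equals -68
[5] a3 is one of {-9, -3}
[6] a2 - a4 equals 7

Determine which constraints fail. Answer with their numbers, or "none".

Violated: 2, 3, 4, and 5.

[1] a8 + a5 = -10 + 7 = -3; -3 > -4 — OK.
[2] a5 = 7, a4 = -8; 7 > -8 (want ≤) — violated.
[3] a4 = -8 is outside [-7, -4] — violated.
[4] a5 * a8 = 7 * (-10) = -70, not -68 — violated.
[5] a3 = -8 is not in {-9, -3} — violated.
[6] a2 - a4 = -1 - (-8) = 7 — OK.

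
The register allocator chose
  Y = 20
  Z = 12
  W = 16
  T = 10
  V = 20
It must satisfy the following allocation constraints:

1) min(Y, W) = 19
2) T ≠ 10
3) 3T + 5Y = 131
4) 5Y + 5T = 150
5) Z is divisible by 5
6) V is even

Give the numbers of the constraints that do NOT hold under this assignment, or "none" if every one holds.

1) min(20, 16) = 16, not 19  no
2) T = 10, but 10 is required to differ  no
3) 3T + 5Y = 3(10) + 5(20) = 130, not 131  no
4) 5Y + 5T = 5(20) + 5(10) = 150  yes
5) 12 = 5×2 + 2, so 5 does not divide 12  no
6) V = 20 is even  yes

The assignment fails constraints 1, 2, 3, and 5.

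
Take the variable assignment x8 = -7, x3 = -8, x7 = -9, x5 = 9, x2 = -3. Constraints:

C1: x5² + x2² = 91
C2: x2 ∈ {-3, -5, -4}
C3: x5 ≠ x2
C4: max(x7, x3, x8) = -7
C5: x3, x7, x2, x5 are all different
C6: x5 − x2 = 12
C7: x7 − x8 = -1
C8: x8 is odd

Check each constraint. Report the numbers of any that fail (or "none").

Violated: 1 and 7.

C1: x5² + x2² = 9² + (-3)² = 81 + 9 = 90, not 91 — fails.
C2: x2 = -3 is in {-3, -5, -4} — holds.
C3: x5 = 9, x2 = -3; distinct — holds.
C4: max(-9, -8, -7) = -7 — holds.
C5: values -8, -9, -3, 9 are pairwise distinct — holds.
C6: x5 − x2 = 9 − (-3) = 12 — holds.
C7: x7 − x8 = -9 − (-7) = -2, not -1 — fails.
C8: x8 = -7 is odd — holds.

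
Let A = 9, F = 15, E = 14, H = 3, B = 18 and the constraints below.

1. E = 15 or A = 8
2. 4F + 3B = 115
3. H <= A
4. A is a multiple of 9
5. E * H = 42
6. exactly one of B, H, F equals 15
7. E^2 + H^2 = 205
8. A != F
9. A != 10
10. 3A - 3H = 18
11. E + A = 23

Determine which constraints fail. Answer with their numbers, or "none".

Violated: 1, 2.

1. E = 14 ≠ 15 and A = 9 ≠ 8; both disjuncts false — violated.
2. 4F + 3B = 4(15) + 3(18) = 114, not 115 — violated.
3. H = 3, A = 9; 3 ≤ 9 — satisfied.
4. 9 / 9 = 1, so 9 divides 9 — satisfied.
5. E * H = 14 * 3 = 42 — satisfied.
6. B=18, H=3, F=15; 1 of them equals 15 — satisfied.
7. E^2 + H^2 = 14^2 + 3^2 = 196 + 9 = 205 — satisfied.
8. A = 9, F = 15; distinct — satisfied.
9. A = 9, and 9 ≠ 10 — satisfied.
10. 3A - 3H = 3(9) - 3(3) = 18 — satisfied.
11. E + A = 14 + 9 = 23 — satisfied.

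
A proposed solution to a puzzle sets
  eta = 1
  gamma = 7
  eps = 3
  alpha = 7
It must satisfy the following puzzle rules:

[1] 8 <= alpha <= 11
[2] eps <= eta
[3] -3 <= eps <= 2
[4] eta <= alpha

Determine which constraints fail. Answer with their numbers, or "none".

Constraints 1, 2, and 3 are violated.

[1] alpha = 7 is outside [8, 11] — violated.
[2] eps = 3, eta = 1; 3 > 1 (want ≤) — violated.
[3] eps = 3 is outside [-3, 2] — violated.
[4] eta = 1, alpha = 7; 1 ≤ 7 — satisfied.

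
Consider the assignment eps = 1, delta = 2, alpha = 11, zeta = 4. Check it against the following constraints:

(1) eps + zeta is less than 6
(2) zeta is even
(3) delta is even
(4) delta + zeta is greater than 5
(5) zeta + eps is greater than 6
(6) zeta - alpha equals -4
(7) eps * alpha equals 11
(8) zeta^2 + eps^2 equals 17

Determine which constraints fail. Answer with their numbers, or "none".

Constraints 5 and 6 are violated.

(1) eps + zeta = 1 + 4 = 5; 5 < 6  holds
(2) zeta = 4 is even  holds
(3) delta = 2 is even  holds
(4) delta + zeta = 2 + 4 = 6; 6 > 5  holds
(5) zeta + eps = 4 + 1 = 5; 5 ≤ 6, bound 6 not met  fails
(6) zeta - alpha = 4 - 11 = -7, not -4  fails
(7) eps * alpha = 1 * 11 = 11  holds
(8) zeta^2 + eps^2 = 4^2 + 1^2 = 16 + 1 = 17  holds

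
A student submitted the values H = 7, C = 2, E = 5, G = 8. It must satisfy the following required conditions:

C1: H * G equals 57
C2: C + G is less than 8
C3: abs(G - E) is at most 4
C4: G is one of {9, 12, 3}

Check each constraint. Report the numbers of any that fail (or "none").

C1: H * G = 7 * 8 = 56, not 57 — does not hold.
C2: C + G = 2 + 8 = 10; 10 ≥ 8, bound 8 not met — does not hold.
C3: abs(8 - 5) = 3; 3 ≤ 4 — holds.
C4: G = 8 is not in {9, 12, 3} — does not hold.

Violated: 1, 2, and 4.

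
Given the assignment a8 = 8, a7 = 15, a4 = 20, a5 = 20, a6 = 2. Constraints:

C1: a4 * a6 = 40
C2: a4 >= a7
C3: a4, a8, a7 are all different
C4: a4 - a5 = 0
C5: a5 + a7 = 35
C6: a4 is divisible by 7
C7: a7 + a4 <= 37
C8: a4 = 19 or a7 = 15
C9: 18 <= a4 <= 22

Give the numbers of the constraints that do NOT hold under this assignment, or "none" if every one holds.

C1: a4 * a6 = 20 * 2 = 40 — satisfied.
C2: a4 = 20, a7 = 15; 20 ≥ 15 — satisfied.
C3: values 20, 8, 15 are pairwise distinct — satisfied.
C4: a4 - a5 = 20 - 20 = 0 — satisfied.
C5: a5 + a7 = 20 + 15 = 35 — satisfied.
C6: 20 = 7*2 + 6, so 7 does not divide 20 — violated.
C7: a7 + a4 = 15 + 20 = 35; 35 ≤ 37 — satisfied.
C8: a4 = 20 ≠ 19, but a7 = 15 = 15 (second disjunct) — satisfied.
C9: a4 = 20 lies in [18, 22] — satisfied.

No — constraint 6 is not satisfied.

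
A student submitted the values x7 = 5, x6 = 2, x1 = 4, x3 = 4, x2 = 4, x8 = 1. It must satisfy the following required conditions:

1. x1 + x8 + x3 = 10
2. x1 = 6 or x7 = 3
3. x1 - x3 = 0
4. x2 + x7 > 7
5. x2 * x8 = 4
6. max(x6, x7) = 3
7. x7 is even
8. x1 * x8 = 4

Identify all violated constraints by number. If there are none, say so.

1. x1 + x8 + x3 = 4 + 1 + 4 = 9, not 10 — fails.
2. x1 = 4 ≠ 6 and x7 = 5 ≠ 3; both disjuncts false — fails.
3. x1 - x3 = 4 - 4 = 0 — holds.
4. x2 + x7 = 4 + 5 = 9; 9 > 7 — holds.
5. x2 * x8 = 4 * 1 = 4 — holds.
6. max(2, 5) = 5, not 3 — fails.
7. x7 = 5 is odd — fails.
8. x1 * x8 = 4 * 1 = 4 — holds.

Constraints 1, 2, 6, 7 do not hold.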